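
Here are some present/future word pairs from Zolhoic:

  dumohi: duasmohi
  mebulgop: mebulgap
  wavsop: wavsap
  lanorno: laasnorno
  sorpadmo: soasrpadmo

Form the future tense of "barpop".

barpap

sorpadmo and mebulgop both have last vowel 'o' yet inflect differently (soasrpadmo, mebulgap), so the last vowel is not what conditions the rule; whether the stem ends in a vowel or a consonant is.
"barpop" ends in a consonant. The stems ending in a consonant (mebulgop → mebulgap, wavsop → wavsap) change the last vowel to 'a'.
The other pattern: stems ending in a vowel insert -as- after the first vowel.
So barpop → barpap.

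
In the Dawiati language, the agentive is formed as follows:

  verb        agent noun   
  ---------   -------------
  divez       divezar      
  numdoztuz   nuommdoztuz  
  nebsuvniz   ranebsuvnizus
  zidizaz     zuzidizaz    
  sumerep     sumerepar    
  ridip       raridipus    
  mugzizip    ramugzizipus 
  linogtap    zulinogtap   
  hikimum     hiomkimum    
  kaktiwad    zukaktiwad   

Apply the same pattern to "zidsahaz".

zuzidsahaz

divez and numdoztuz both end in -z yet inflect differently (divezar, nuommdoztuz), so the final letter is not what conditions the rule; the last vowel is.
"zidsahaz" has last vowel 'a'. The stems whose last vowel is 'a' (zidizaz → zuzidizaz, linogtap → zulinogtap, kaktiwad → zukaktiwad) add the prefix zu-.
The other patterns: stems whose last vowel is 'e' add -ar; stems whose last vowel is 'u' insert -om- after the first vowel; stems whose last vowel is 'i' add ra- … -us around the stem.
So zidsahaz → zuzidsahaz.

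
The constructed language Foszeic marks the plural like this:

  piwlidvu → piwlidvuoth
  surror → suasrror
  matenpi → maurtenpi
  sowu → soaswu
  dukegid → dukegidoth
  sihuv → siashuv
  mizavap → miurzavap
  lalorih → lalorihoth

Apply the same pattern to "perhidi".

sowu and piwlidvu both end in -u yet inflect differently (soaswu, piwlidvuoth), so the final letter is not what conditions the rule; the first letter is.
"perhidi" begins with p-. The one such stem in the data (piwlidvu → piwlidvuoth) adds -oth, so the same rule applies.
So perhidi → perhidioth.

perhidioth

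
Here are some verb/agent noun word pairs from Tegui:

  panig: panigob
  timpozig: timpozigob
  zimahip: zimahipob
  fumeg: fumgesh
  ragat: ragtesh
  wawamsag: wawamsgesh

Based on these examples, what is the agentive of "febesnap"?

febesnpesh

panig and fumeg both end in -g yet inflect differently (panigob, fumgesh), so the final letter is not what conditions the rule; the last vowel is.
"febesnap" has last vowel 'a'. The stems whose last vowel is 'a' (ragat → ragtesh, wawamsag → wawamsgesh) delete the last vowel and add -esh.
So febesnap → febesnpesh.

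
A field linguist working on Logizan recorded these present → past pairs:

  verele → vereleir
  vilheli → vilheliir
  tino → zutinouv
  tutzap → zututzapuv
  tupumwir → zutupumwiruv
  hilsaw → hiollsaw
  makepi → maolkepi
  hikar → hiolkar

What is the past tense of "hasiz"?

"hasiz" begins with h-. The stems beginning with h- (hilsaw → hiollsaw, hikar → hiolkar) insert -ol- after the first vowel.
The other patterns: stems beginning with v- add -ir; stems beginning with t- add zu- … -uv around the stem.
So hasiz → haolsiz.

haolsiz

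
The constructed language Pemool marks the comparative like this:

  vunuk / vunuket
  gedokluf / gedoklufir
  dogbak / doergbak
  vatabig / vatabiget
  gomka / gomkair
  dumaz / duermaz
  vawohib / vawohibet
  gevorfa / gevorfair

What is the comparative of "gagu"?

"gagu" begins with g-. The stems beginning with g- (gomka → gomkair, gedokluf → gedoklufir, gevorfa → gevorfair) add -ir.
The other patterns: stems beginning with v- add -et; stems beginning with d- insert -er- after the first vowel.
So gagu → gaguir.

gaguir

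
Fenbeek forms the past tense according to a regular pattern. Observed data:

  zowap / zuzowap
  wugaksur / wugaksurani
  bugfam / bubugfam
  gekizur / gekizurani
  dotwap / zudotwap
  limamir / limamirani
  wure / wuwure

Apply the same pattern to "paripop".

dotwap and bugfam both have last vowel 'a' yet inflect differently (zudotwap, bubugfam), so the last vowel is not what conditions the rule; the final letter is.
"paripop" ends in -p. The stems ending in -p (dotwap → zudotwap, zowap → zuzowap) add the prefix zu-.
The other patterns: stems ending in -r add -ani; stems ending in -e or -m repeat the first consonant+vowel as a prefix.
So paripop → zuparipop.

zuparipop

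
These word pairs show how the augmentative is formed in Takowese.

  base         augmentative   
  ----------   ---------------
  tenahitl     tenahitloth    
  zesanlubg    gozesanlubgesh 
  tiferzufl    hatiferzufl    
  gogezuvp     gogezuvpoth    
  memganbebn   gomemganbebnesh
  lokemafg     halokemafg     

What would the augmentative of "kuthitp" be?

kuthitpoth

"kuthitp" has second-to-last letter 't'. The one such stem in the data (tenahitl → tenahitloth) adds -oth, so the same rule applies.
The other patterns: stems whose second-to-last letter is 'f' add the prefix ha-; stems whose second-to-last letter is 'b' add go- … -esh around the stem.
So kuthitp → kuthitpoth.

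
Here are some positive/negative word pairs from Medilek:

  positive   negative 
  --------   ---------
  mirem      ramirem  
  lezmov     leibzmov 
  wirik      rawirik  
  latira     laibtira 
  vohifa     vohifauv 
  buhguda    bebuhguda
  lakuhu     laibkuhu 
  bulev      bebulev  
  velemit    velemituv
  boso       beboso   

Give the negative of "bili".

bebili

latira and vohifa both end in -a yet inflect differently (laibtira, vohifauv), so the final letter is not what conditions the rule; the first letter is.
"bili" begins with b-. The stems beginning with b- (bulev → bebulev, boso → beboso, buhguda → bebuhguda) add the prefix be-.
So bili → bebili.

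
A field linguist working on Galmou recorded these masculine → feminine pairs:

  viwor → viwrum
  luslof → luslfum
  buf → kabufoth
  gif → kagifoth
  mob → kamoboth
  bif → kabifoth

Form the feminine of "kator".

luslof and buf both end in -f yet inflect differently (luslfum, kabufoth), so the final letter is not what conditions the rule; the number of vowels is.
"kator" has 2 vowels. The stems with 2 vowels (viwor → viwrum, luslof → luslfum) delete the last vowel and add -um.
The other pattern: stems with 1 vowel add ka- … -oth around the stem.
So kator → katrum.

katrum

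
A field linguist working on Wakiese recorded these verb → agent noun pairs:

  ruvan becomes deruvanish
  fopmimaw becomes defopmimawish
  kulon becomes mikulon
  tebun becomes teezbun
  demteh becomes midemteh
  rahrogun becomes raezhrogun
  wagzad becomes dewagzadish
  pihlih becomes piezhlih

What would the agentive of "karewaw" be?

dekarewawish

ruvan and rahrogun both end in -n yet inflect differently (deruvanish, raezhrogun), so the final letter is not what conditions the rule; the last vowel is.
"karewaw" has last vowel 'a'. The stems whose last vowel is 'a' (wagzad → dewagzadish, fopmimaw → defopmimawish, ruvan → deruvanish) add de- … -ish around the stem.
So karewaw → dekarewawish.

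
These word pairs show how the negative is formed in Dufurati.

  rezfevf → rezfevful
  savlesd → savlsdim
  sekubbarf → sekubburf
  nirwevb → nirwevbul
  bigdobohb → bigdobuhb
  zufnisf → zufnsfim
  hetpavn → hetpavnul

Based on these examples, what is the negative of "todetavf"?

rezfevf and zufnisf both end in -f yet inflect differently (rezfevful, zufnsfim), so the final letter is not what conditions the rule; the second-to-last letter is.
"todetavf" has second-to-last letter 'v'. The stems whose second-to-last letter is 'v' (hetpavn → hetpavnul, nirwevb → nirwevbul, rezfevf → rezfevful) add -ul.
So todetavf → todetavful.

todetavful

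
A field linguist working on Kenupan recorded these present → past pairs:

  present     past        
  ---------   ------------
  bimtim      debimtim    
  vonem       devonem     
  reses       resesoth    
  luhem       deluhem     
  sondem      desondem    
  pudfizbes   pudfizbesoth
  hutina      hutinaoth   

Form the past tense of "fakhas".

vonem and pudfizbes both have last vowel 'e' yet inflect differently (devonem, pudfizbesoth), so the last vowel is not what conditions the rule; the final letter is.
"fakhas" ends in -s. The stems ending in -s (pudfizbes → pudfizbesoth, reses → resesoth) add -oth.
The other pattern: stems ending in -m add the prefix de-.
So fakhas → fakhasoth.

fakhasoth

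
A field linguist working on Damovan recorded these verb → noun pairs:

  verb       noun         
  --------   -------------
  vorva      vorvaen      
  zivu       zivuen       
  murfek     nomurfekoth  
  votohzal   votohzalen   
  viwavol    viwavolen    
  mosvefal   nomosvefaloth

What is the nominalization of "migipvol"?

mosvefal and viwavol both end in -l yet inflect differently (nomosvefaloth, viwavolen), so the final letter is not what conditions the rule; the first letter is.
"migipvol" begins with m-. The stems beginning with m- (mosvefal → nomosvefaloth, murfek → nomurfekoth) add no- … -oth around the stem.
The other pattern: stems beginning with v- or z- add -en.
So migipvol → nomigipvoloth.

nomigipvoloth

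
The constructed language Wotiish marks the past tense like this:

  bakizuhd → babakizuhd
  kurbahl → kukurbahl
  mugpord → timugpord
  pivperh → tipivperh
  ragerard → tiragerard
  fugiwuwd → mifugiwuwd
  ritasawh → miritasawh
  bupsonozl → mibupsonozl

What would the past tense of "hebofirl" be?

bakizuhd and mugpord both end in -d yet inflect differently (babakizuhd, timugpord), so the final letter is not what conditions the rule; the second-to-last letter is.
"hebofirl" has second-to-last letter 'r'. The stems whose second-to-last letter is 'r' (mugpord → timugpord, pivperh → tipivperh, ragerard → tiragerard) add the prefix ti-.
The other patterns: stems whose second-to-last letter is 'h' repeat the first consonant+vowel as a prefix; stems whose second-to-last letter is 'w' or 'z' add the prefix mi-.
So hebofirl → tihebofirl.

tihebofirl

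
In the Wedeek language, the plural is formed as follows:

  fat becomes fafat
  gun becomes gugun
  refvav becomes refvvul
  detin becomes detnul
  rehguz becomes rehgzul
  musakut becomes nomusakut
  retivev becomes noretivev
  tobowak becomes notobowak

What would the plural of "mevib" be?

gun and detin both end in -n yet inflect differently (gugun, detnul), so the final letter is not what conditions the rule; the number of vowels is.
"mevib" has 2 vowels. The stems with 2 vowels (refvav → refvvul, detin → detnul, rehguz → rehgzul) delete the last vowel and add -ul.
The other patterns: stems with 1 vowel repeat the first consonant+vowel as a prefix; stems with 3 vowels add the prefix no-.
So mevib → mevbul.

mevbul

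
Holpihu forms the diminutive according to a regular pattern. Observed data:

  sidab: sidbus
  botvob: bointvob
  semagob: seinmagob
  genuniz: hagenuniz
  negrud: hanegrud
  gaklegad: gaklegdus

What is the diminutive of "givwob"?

giinvwob

semagob and sidab both end in -b yet inflect differently (seinmagob, sidbus), so the final letter is not what conditions the rule; the last vowel is.
"givwob" has last vowel 'o'. The stems whose last vowel is 'o' (semagob → seinmagob, botvob → bointvob) insert -in- after the first vowel.
So givwob → giinvwob.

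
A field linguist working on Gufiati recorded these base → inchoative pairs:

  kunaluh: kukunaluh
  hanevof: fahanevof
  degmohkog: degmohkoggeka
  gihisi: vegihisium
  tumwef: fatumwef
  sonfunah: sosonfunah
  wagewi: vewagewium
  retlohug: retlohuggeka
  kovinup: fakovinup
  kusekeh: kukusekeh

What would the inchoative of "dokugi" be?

"dokugi" ends in -i. The stems ending in -i (gihisi → vegihisium, wagewi → vewagewium) add ve- … -um around the stem.
The other patterns: stems ending in -f or -p add the prefix fa-; stems ending in -h repeat the first consonant+vowel as a prefix; stems ending in -g double the final consonant and add -eka.
So dokugi → vedokugium.

vedokugium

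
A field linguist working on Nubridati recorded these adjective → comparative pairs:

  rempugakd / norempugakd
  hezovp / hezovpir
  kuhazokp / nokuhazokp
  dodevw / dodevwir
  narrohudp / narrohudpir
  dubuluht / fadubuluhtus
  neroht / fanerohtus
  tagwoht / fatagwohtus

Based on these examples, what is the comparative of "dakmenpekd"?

nodakmenpekd

narrohudp and kuhazokp both end in -p yet inflect differently (narrohudpir, nokuhazokp), so the final letter is not what conditions the rule; the second-to-last letter is.
"dakmenpekd" has second-to-last letter 'k'. The stems whose second-to-last letter is 'k' (kuhazokp → nokuhazokp, rempugakd → norempugakd) add the prefix no-.
The other patterns: stems whose second-to-last letter is 'd' or 'v' add -ir; stems whose second-to-last letter is 'h' add fa- … -us around the stem.
So dakmenpekd → nodakmenpekd.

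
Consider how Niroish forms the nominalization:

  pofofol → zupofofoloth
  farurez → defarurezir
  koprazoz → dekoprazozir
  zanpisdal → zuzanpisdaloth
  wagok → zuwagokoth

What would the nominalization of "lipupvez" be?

"lipupvez" ends in -z. The stems ending in -z (farurez → defarurezir, koprazoz → dekoprazozir) add de- … -ir around the stem.
So lipupvez → delipupvezir.

delipupvezir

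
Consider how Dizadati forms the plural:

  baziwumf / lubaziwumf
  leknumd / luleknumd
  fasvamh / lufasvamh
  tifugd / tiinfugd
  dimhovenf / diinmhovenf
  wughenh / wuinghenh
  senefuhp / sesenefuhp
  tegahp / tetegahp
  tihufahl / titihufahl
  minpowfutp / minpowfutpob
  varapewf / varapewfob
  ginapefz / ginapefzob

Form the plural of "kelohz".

kekelohz

leknumd and tifugd both end in -d yet inflect differently (luleknumd, tiinfugd), so the final letter is not what conditions the rule; the second-to-last letter is.
"kelohz" has second-to-last letter 'h'. The stems whose second-to-last letter is 'h' (senefuhp → sesenefuhp, tegahp → tetegahp, tihufahl → titihufahl) repeat the first consonant+vowel as a prefix.
The other patterns: stems whose second-to-last letter is 'm' add the prefix lu-; stems whose second-to-last letter is 'g' or 'n' insert -in- after the first vowel; stems whose second-to-last letter is 'f', 't' or 'w' add -ob.
So kelohz → kekelohz.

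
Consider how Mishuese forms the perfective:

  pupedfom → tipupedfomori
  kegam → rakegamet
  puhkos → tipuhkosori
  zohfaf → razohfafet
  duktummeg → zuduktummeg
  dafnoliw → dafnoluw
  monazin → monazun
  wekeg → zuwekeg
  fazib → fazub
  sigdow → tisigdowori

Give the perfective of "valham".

"valham" has last vowel 'a'. The stems whose last vowel is 'a' (zohfaf → razohfafet, kegam → rakegamet) add ra- … -et around the stem.
The other patterns: stems whose last vowel is 'e' add the prefix zu-; stems whose last vowel is 'o' add ti- … -ori around the stem; stems whose last vowel is 'i' change the last vowel to 'u'.
So valham → ravalhamet.

ravalhamet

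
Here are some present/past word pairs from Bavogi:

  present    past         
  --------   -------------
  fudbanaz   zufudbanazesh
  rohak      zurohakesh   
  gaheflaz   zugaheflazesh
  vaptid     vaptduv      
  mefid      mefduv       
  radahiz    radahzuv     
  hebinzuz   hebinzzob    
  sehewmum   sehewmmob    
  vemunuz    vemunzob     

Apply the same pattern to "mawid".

"mawid" has last vowel 'i'. The stems whose last vowel is 'i' (vaptid → vaptduv, mefid → mefduv, radahiz → radahzuv) delete the last vowel and add -uv.
The other patterns: stems whose last vowel is 'a' add zu- … -esh around the stem; stems whose last vowel is 'u' delete the last vowel and add -ob.
So mawid → mawduv.

mawduv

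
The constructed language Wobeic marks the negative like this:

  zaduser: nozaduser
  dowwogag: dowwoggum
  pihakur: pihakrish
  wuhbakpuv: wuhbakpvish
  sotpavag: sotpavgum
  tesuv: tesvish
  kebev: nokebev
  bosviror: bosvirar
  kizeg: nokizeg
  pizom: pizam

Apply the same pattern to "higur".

"higur" has last vowel 'u'. The stems whose last vowel is 'u' (wuhbakpuv → wuhbakpvish, pihakur → pihakrish, tesuv → tesvish) delete the last vowel and add -ish.
The other patterns: stems whose last vowel is 'a' delete the last vowel and add -um; stems whose last vowel is 'e' add the prefix no-; stems whose last vowel is 'o' change the last vowel to 'a'.
So higur → higrish.

higrish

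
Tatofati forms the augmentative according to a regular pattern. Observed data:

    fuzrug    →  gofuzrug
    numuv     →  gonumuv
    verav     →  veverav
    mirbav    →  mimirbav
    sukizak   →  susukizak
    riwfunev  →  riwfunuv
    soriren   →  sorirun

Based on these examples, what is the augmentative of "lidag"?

numuv and verav both end in -v yet inflect differently (gonumuv, veverav), so the final letter is not what conditions the rule; the last vowel is.
"lidag" has last vowel 'a'. The stems whose last vowel is 'a' (verav → veverav, mirbav → mimirbav, sukizak → susukizak) repeat the first consonant+vowel as a prefix.
The other patterns: stems whose last vowel is 'u' add the prefix go-; stems whose last vowel is 'e' change the last vowel to 'u'.
So lidag → lilidag.

lilidag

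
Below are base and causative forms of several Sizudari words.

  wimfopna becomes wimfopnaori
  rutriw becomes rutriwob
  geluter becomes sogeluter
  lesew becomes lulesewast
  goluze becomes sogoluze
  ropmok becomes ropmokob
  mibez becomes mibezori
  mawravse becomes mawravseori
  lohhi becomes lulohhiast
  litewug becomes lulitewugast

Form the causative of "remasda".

remasdaob

"remasda" begins with r-. The stems beginning with r- (rutriw → rutriwob, ropmok → ropmokob) add -ob.
So remasda → remasdaob.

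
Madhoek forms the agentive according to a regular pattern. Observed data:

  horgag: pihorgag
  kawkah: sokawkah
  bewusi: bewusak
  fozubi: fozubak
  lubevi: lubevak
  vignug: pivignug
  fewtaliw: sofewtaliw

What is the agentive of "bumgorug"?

bewusi and fewtaliw both have last vowel 'i' yet inflect differently (bewusak, sofewtaliw), so the last vowel is not what conditions the rule; the final letter is.
"bumgorug" ends in -g. The stems ending in -g (horgag → pihorgag, vignug → pivignug) add the prefix pi-.
The other patterns: stems ending in -i drop the final letter and add -ak; stems ending in -h or -w add the prefix so-.
So bumgorug → pibumgorug.

pibumgorug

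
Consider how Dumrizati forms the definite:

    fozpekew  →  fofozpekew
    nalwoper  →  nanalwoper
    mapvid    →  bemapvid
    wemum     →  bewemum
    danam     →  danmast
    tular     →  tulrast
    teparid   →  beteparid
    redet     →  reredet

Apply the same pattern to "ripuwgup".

"ripuwgup" has last vowel 'u'. The one such stem in the data (wemum → bewemum) adds the prefix be-, so the same rule applies.
So ripuwgup → beripuwgup.

beripuwgup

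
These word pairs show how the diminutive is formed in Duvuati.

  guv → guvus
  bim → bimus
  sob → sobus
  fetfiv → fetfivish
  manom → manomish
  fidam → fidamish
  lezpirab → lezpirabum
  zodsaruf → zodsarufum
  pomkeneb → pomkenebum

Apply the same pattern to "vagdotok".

vagdotokum

guv and fetfiv both end in -v yet inflect differently (guvus, fetfivish), so the final letter is not what conditions the rule; the number of vowels is.
"vagdotok" has 3 vowels. The stems with 3 vowels (lezpirab → lezpirabum, zodsaruf → zodsarufum, pomkeneb → pomkenebum) add -um.
The other patterns: stems with 1 vowel add -us; stems with 2 vowels add -ish.
So vagdotok → vagdotokum.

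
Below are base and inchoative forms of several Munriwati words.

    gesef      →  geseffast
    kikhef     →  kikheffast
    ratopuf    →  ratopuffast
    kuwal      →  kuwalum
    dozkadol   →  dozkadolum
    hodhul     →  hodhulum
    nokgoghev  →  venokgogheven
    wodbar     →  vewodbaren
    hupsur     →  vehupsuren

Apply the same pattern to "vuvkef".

vuvkeffast

ratopuf and hodhul both have last vowel 'u' yet inflect differently (ratopuffast, hodhulum), so the last vowel is not what conditions the rule; the final letter is.
"vuvkef" ends in -f. The stems ending in -f (gesef → geseffast, kikhef → kikheffast, ratopuf → ratopuffast) double the final consonant and add -ast.
The other patterns: stems ending in -l add -um; stems ending in -r or -v add ve- … -en around the stem.
So vuvkef → vuvkeffast.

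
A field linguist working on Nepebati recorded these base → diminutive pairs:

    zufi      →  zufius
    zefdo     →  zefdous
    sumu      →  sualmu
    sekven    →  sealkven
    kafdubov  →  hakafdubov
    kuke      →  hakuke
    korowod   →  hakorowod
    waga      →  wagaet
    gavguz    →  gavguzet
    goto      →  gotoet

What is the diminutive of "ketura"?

haketura

zefdo and goto both end in -o yet inflect differently (zefdous, gotoet), so the final letter is not what conditions the rule; the first letter is.
"ketura" begins with k-. The stems beginning with k- (kafdubov → hakafdubov, kuke → hakuke, korowod → hakorowod) add the prefix ha-.
The other patterns: stems beginning with z- add -us; stems beginning with s- insert -al- after the first vowel; stems beginning with g- or w- add -et.
So ketura → haketura.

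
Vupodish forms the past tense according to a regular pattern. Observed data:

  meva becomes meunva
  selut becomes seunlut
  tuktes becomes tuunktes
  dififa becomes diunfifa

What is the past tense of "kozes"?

Every pair shown (meva → meunva, selut → seunlut, tuktes → tuunktes, …) follows the same rule: insert -un- after the first vowel.
So kozes → kounzes.

kounzes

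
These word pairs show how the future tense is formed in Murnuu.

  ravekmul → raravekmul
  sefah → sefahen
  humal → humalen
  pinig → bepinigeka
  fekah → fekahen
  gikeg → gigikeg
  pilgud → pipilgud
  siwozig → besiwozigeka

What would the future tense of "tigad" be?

tigaden

"tigad" has last vowel 'a'. The stems whose last vowel is 'a' (humal → humalen, fekah → fekahen, sefah → sefahen) add -en.
So tigad → tigaden.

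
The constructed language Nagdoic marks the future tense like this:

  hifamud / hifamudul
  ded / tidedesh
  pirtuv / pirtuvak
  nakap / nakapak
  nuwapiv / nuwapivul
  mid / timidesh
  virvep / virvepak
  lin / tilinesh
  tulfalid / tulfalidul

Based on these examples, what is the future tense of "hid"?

tihidesh

"hid" has 1 vowel. The stems with 1 vowel (lin → tilinesh, mid → timidesh, ded → tidedesh) add ti- … -esh around the stem.
The other patterns: stems with 2 vowels add -ak; stems with 3 vowels add -ul.
So hid → tihidesh.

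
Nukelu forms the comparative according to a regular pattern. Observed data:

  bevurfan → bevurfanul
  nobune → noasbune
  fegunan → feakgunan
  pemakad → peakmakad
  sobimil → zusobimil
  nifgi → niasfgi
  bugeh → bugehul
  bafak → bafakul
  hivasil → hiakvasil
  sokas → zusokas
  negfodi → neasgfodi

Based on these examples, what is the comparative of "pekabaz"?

"pekabaz" begins with p-. The one such stem in the data (pemakad → peakmakad) inserts -ak- after the first vowel (as do fegunan, hivasil), so the same rule applies.
So pekabaz → peakkabaz.

peakkabaz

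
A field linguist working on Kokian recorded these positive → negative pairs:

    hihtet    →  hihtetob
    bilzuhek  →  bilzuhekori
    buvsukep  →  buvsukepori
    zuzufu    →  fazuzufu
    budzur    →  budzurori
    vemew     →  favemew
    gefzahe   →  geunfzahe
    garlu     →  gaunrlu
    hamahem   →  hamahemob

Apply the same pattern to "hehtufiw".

garlu and zuzufu both end in -u yet inflect differently (gaunrlu, fazuzufu), so the final letter is not what conditions the rule; the first letter is.
"hehtufiw" begins with h-. The stems beginning with h- (hihtet → hihtetob, hamahem → hamahemob) add -ob.
The other patterns: stems beginning with b- add -ori; stems beginning with g- insert -un- after the first vowel; stems beginning with v- or z- add the prefix fa-.
So hehtufiw → hehtufiwob.

hehtufiwob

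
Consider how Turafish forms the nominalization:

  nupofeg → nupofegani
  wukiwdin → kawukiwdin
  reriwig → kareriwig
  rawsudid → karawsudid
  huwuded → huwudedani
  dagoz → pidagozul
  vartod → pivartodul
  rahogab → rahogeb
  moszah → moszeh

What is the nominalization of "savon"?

pisavonul

"savon" has last vowel 'o'. The stems whose last vowel is 'o' (dagoz → pidagozul, vartod → pivartodul) add pi- … -ul around the stem.
The other patterns: stems whose last vowel is 'i' add the prefix ka-; stems whose last vowel is 'a' change the last vowel to 'e'; stems whose last vowel is 'e' add -ani.
So savon → pisavonul.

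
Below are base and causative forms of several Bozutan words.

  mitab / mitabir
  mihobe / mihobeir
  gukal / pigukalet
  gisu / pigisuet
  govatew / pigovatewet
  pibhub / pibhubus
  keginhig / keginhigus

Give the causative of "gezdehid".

pigezdehidet

mitab and pibhub both end in -b yet inflect differently (mitabir, pibhubus), so the final letter is not what conditions the rule; the first letter is.
"gezdehid" begins with g-. The stems beginning with g- (gukal → pigukalet, gisu → pigisuet, govatew → pigovatewet) add pi- … -et around the stem.
The other patterns: stems beginning with m- add -ir; stems beginning with k- or p- add -us.
So gezdehid → pigezdehidet.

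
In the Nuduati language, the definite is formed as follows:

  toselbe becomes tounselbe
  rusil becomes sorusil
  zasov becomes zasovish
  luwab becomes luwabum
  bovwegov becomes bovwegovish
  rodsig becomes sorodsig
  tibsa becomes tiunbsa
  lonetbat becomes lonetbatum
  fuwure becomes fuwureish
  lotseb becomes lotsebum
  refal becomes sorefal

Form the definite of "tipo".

"tipo" begins with t-. The stems beginning with t- (toselbe → tounselbe, tibsa → tiunbsa) insert -un- after the first vowel.
So tipo → tiunpo.

tiunpo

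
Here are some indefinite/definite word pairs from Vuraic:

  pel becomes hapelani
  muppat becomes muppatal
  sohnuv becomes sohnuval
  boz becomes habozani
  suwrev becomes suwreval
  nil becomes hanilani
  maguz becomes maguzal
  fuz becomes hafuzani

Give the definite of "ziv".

hazivani

"ziv" has 1 vowel. The stems with 1 vowel (fuz → hafuzani, pel → hapelani, boz → habozani) add ha- … -ani around the stem.
The other pattern: stems with 2 vowels add -al.
So ziv → hazivani.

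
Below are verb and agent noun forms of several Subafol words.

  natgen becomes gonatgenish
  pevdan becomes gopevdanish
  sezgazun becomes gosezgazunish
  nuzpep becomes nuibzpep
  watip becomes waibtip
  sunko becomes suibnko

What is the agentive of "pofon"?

"pofon" ends in -n. The stems ending in -n (sezgazun → gosezgazunish, natgen → gonatgenish, pevdan → gopevdanish) add go- … -ish around the stem.
So pofon → gopofonish.

gopofonish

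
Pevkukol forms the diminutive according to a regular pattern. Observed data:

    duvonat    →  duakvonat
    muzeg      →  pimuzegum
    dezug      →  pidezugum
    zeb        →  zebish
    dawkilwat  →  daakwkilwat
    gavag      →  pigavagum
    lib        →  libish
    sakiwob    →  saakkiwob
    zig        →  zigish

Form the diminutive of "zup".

zupish

zig and muzeg both end in -g yet inflect differently (zigish, pimuzegum), so the final letter is not what conditions the rule; the number of vowels is.
"zup" has 1 vowel. The stems with 1 vowel (zeb → zebish, zig → zigish, lib → libish) add -ish.
So zup → zupish.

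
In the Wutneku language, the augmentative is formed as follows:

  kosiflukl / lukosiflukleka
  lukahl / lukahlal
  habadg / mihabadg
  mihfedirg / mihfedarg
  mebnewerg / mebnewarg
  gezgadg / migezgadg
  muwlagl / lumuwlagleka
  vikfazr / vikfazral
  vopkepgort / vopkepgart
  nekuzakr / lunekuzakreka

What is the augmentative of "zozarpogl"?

luzozarpogleka

habadg and mebnewerg both end in -g yet inflect differently (mihabadg, mebnewarg), so the final letter is not what conditions the rule; the second-to-last letter is.
"zozarpogl" has second-to-last letter 'g'. The one such stem in the data (muwlagl → lumuwlagleka) adds lu- … -eka around the stem, so the same rule applies.
The other patterns: stems whose second-to-last letter is 'h' or 'z' add -al; stems whose second-to-last letter is 'd' add the prefix mi-; stems whose second-to-last letter is 'r' change the last vowel to 'a'.
So zozarpogl → luzozarpogleka.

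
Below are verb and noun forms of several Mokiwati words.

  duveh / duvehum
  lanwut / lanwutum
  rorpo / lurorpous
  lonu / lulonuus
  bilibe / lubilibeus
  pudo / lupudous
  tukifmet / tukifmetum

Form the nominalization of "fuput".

"fuput" ends in a consonant. The stems ending in a consonant (lanwut → lanwutum, tukifmet → tukifmetum, duveh → duvehum) add -um.
The other pattern: stems ending in a vowel add lu- … -us around the stem.
So fuput → fuputum.

fuputum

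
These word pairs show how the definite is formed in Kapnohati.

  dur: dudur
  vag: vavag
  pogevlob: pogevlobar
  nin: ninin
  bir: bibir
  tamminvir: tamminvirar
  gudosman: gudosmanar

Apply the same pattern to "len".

lelen

bir and tamminvir both end in -r yet inflect differently (bibir, tamminvirar), so the final letter is not what conditions the rule; the number of vowels is.
"len" has 1 vowel. The stems with 1 vowel (bir → bibir, dur → dudur, vag → vavag) repeat the first consonant+vowel as a prefix.
The other pattern: stems with 3 vowels add -ar.
So len → lelen.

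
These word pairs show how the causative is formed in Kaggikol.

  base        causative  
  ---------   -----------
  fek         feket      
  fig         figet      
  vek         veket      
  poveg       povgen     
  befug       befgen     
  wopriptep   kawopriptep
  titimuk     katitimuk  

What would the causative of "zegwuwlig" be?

"zegwuwlig" has 3 vowels. The stems with 3 vowels (wopriptep → kawopriptep, titimuk → katitimuk) add the prefix ka-.
So zegwuwlig → kazegwuwlig.

kazegwuwlig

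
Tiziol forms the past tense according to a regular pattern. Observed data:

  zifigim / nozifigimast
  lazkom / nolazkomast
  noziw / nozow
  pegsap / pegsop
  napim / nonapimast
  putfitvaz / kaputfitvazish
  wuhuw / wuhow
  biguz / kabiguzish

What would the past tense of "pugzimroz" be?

"pugzimroz" ends in -z. The stems ending in -z (putfitvaz → kaputfitvazish, biguz → kabiguzish) add ka- … -ish around the stem.
So pugzimroz → kapugzimrozish.

kapugzimrozish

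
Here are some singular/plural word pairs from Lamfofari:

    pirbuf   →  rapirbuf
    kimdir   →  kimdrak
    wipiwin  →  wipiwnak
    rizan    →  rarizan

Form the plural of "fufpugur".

rafufpugur

wipiwin and rizan both end in -n yet inflect differently (wipiwnak, rarizan), so the final letter is not what conditions the rule; the last vowel is.
"fufpugur" has last vowel 'u'. The one such stem in the data (pirbuf → rapirbuf) adds the prefix ra-, so the same rule applies.
The other pattern: stems whose last vowel is 'i' delete the last vowel and add -ak.
So fufpugur → rafufpugur.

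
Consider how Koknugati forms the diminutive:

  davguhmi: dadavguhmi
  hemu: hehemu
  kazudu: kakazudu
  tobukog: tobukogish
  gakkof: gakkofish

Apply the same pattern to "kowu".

davguhmi and tobukog both have 3 vowels yet inflect differently (dadavguhmi, tobukogish), so the number of vowels is not what conditions the rule; whether the stem ends in a vowel or a consonant is.
"kowu" ends in a vowel. The stems ending in a vowel (davguhmi → dadavguhmi, hemu → hehemu, kazudu → kakazudu) repeat the first consonant+vowel as a prefix.
The other pattern: stems ending in a consonant add -ish.
So kowu → kokowu.

kokowu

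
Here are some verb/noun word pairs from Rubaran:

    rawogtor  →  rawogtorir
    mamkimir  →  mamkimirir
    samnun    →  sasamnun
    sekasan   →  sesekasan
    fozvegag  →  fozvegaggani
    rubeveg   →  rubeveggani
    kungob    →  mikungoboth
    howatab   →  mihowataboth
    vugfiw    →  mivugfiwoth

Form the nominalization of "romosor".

romosorir

sekasan and fozvegag both have last vowel 'a' yet inflect differently (sesekasan, fozvegaggani), so the last vowel is not what conditions the rule; the final letter is.
"romosor" ends in -r. The stems ending in -r (rawogtor → rawogtorir, mamkimir → mamkimirir) add -ir.
So romosor → romosorir.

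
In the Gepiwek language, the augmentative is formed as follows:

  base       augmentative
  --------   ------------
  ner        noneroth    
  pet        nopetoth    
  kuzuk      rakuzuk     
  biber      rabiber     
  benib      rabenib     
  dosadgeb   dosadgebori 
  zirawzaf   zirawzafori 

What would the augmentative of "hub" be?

ner and biber both end in -r yet inflect differently (noneroth, rabiber), so the final letter is not what conditions the rule; the number of vowels is.
"hub" has 1 vowel. The stems with 1 vowel (ner → noneroth, pet → nopetoth) add no- … -oth around the stem.
So hub → nohuboth.

nohuboth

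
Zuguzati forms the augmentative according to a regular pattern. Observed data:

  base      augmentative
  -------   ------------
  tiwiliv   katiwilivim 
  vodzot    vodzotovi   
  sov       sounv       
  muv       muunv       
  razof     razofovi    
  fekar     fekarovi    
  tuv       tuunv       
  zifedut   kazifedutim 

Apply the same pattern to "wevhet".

wevhetovi

vodzot and zifedut both end in -t yet inflect differently (vodzotovi, kazifedutim), so the final letter is not what conditions the rule; the number of vowels is.
"wevhet" has 2 vowels. The stems with 2 vowels (razof → razofovi, fekar → fekarovi, vodzot → vodzotovi) add -ovi.
So wevhet → wevhetovi.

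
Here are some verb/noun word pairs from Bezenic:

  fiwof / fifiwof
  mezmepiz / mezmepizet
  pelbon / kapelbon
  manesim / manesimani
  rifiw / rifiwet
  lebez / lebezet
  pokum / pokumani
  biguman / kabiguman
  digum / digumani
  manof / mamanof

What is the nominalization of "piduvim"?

"piduvim" ends in -m. The stems ending in -m (pokum → pokumani, digum → digumani, manesim → manesimani) add -ani.
The other patterns: stems ending in -n add the prefix ka-; stems ending in -f repeat the first consonant+vowel as a prefix; stems ending in -w or -z add -et.
So piduvim → piduvimani.

piduvimani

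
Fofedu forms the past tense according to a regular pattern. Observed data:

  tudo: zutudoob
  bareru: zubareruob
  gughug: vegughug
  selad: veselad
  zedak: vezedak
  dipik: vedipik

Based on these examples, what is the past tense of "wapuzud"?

vewapuzud

"wapuzud" ends in a consonant. The stems ending in a consonant (gughug → vegughug, selad → veselad, zedak → vezedak) add the prefix ve-.
The other pattern: stems ending in a vowel add zu- … -ob around the stem.
So wapuzud → vewapuzud.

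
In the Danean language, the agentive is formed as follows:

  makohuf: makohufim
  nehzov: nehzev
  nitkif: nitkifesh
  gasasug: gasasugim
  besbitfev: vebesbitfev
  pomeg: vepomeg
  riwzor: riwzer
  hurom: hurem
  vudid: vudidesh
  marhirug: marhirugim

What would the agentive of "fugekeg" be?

"fugekeg" has last vowel 'e'. The stems whose last vowel is 'e' (pomeg → vepomeg, besbitfev → vebesbitfev) add the prefix ve-.
The other patterns: stems whose last vowel is 'u' add -im; stems whose last vowel is 'i' add -esh; stems whose last vowel is 'o' change the last vowel to 'e'.
So fugekeg → vefugekeg.

vefugekeg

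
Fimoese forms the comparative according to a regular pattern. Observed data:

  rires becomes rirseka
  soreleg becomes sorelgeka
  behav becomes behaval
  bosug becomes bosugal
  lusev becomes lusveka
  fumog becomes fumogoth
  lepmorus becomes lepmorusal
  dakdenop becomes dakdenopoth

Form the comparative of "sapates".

sapatseka

bosug and fumog both end in -g yet inflect differently (bosugal, fumogoth), so the final letter is not what conditions the rule; the last vowel is.
"sapates" has last vowel 'e'. The stems whose last vowel is 'e' (rires → rirseka, soreleg → sorelgeka, lusev → lusveka) delete the last vowel and add -eka.
So sapates → sapatseka.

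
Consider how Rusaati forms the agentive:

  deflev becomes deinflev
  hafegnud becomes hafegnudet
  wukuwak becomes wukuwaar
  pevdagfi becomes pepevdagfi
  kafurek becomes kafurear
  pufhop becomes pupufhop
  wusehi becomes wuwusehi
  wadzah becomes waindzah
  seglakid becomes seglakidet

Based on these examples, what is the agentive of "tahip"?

tatahip

seglakid and wusehi both have last vowel 'i' yet inflect differently (seglakidet, wuwusehi), so the last vowel is not what conditions the rule; the final letter is.
"tahip" ends in -p. The one such stem in the data (pufhop → pupufhop) repeats the first consonant+vowel as a prefix (as do wusehi, pevdagfi), so the same rule applies.
So tahip → tatahip.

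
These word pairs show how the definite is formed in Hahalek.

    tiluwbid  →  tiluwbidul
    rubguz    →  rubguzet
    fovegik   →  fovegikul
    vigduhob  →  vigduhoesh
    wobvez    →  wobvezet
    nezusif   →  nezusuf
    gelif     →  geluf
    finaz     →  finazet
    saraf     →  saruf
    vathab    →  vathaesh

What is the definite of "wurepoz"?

saraf and finaz both have last vowel 'a' yet inflect differently (saruf, finazet), so the last vowel is not what conditions the rule; the final letter is.
"wurepoz" ends in -z. The stems ending in -z (rubguz → rubguzet, finaz → finazet, wobvez → wobvezet) add -et.
The other patterns: stems ending in -f change the last vowel to 'u'; stems ending in -b drop the final letter and add -esh; stems ending in -d or -k add -ul.
So wurepoz → wurepozet.

wurepozet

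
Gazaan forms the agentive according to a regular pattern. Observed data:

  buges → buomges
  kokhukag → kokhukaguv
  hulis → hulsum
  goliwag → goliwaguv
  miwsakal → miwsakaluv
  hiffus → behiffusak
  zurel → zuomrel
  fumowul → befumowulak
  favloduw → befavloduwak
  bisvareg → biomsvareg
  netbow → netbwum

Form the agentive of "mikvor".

mikvrum

goliwag and bisvareg both end in -g yet inflect differently (goliwaguv, biomsvareg), so the final letter is not what conditions the rule; the last vowel is.
"mikvor" has last vowel 'o'. The one such stem in the data (netbow → netbwum) deletes the last vowel and adds -um (as does hulis), so the same rule applies.
The other patterns: stems whose last vowel is 'a' add -uv; stems whose last vowel is 'e' insert -om- after the first vowel; stems whose last vowel is 'u' add be- … -ak around the stem.
So mikvor → mikvrum.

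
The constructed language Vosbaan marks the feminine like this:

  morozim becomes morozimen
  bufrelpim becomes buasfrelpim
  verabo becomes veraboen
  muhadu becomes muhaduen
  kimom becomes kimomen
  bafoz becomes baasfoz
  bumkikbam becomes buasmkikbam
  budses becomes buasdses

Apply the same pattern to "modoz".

"modoz" begins with m-. The stems beginning with m- (muhadu → muhaduen, morozim → morozimen) add -en.
So modoz → modozen.

modozen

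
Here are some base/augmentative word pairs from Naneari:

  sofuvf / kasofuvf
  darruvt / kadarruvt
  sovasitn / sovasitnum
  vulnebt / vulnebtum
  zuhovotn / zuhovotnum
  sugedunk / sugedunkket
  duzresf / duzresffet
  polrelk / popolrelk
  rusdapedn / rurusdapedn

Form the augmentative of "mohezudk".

"mohezudk" has second-to-last letter 'd'. The one such stem in the data (rusdapedn → rurusdapedn) repeats the first consonant+vowel as a prefix (as does polrelk), so the same rule applies.
The other patterns: stems whose second-to-last letter is 'v' add the prefix ka-; stems whose second-to-last letter is 'b' or 't' add -um; stems whose second-to-last letter is 'n' or 's' double the final consonant and add -et.
So mohezudk → momohezudk.

momohezudk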